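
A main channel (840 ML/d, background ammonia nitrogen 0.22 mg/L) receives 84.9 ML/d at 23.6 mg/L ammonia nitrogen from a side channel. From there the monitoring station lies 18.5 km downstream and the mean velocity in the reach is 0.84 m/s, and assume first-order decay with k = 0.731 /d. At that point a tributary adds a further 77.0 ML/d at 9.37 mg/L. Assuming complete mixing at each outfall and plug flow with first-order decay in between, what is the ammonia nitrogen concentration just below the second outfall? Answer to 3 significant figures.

2.53 mg/L

Mass balance: C = (840.0·0.2200 + 84.90·23.60) / 924.9 = 2188/924.9 = 2.366 mg/L; combined flow 924.9 ML/d.
Travel time t = 18.5·1000 / 0.84 = 22020 s = 6.118 h.
Applying C = C₀e^(−kt): 2.366 × 0.8300 = 1.964 mg/L.
At the second outfall, C = (924.9·1.964 + 77.00·9.370) / (924.9 + 77.00) = 2.533 mg/L.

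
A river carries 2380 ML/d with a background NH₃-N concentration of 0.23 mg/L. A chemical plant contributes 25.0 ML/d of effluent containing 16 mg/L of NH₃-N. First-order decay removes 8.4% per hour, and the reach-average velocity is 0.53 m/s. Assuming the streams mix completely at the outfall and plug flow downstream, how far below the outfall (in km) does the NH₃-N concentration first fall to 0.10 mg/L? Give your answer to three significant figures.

Conservation of mass: C = (2380·0.2300 + 25.00·16.00) / 2405 = 947.4/2405 = 0.3939 mg/L.
8.4%/h lost → k = −ln(1 − 0.084) = 0.08774 h⁻¹.
Set 0.3939·exp(−k·t) = 0.10 → t = ln(0.3939/0.10)/k = 56250 s = 15.63 h.
Distance = v·t = 0.53·56250 = 29810 m = 29.81 km.

29.8 km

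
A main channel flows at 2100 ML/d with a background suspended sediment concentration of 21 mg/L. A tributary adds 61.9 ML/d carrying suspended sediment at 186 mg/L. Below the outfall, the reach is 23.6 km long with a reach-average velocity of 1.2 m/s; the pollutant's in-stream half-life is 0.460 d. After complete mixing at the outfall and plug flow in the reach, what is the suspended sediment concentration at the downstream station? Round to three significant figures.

Mass balance: C = (2100·21.00 + 61.90·186.0) / 2162 = 55610/2162 = 25.72 mg/L.
Travel time t = 23.6·1000 / 1.2 = 19670 s = 5.463 h.
Half-life 0.460 d → k = ln 2 / 0.460 = 1.507 d⁻¹.
Applying C = C₀e^(−kt): 25.72 × 0.7096 = 18.26 mg/L.

18.3 mg/L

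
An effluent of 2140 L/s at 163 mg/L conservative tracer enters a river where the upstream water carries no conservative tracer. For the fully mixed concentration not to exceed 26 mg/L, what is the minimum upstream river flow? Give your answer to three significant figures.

Set C_mix = 26: (Q·0 + 2140·163.0) / (Q + 2140) = 26
→ Q = 2140·(163.0 − 26)/(26 − 0) = 11280 L/s.

11300 L/s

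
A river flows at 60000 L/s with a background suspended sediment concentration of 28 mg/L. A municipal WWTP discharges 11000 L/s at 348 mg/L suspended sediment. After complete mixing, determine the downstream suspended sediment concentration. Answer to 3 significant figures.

Conservation of mass: C = (60000·28.00 + 11000·348.0) / 71000 = 5508000/71000 = 77.58 mg/L.

77.6 mg/L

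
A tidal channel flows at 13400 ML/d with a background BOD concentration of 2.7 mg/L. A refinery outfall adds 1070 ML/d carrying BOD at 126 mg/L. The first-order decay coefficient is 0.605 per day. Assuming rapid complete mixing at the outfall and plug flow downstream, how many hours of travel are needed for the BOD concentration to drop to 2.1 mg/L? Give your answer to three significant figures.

68.5 h

Conservation of mass: C = (13400·2.700 + 1070·126.0) / 14470 = 171000/14470 = 11.82 mg/L.
11.82·exp(−k·t) = 2.1 → t = ln(11.82/2.1)/k = 246700 s = 68.53 h.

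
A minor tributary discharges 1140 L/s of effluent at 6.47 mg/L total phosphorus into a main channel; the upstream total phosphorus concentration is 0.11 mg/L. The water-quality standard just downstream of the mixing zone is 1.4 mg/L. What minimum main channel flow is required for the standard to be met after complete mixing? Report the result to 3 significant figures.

Set C_mix = 1.4: (Q·0.1100 + 1140·6.470) / (Q + 1140) = 1.4
→ Q = 1140·(6.470 − 1.4)/(1.4 − 0.1100) = 4480 L/s.

4480 L/s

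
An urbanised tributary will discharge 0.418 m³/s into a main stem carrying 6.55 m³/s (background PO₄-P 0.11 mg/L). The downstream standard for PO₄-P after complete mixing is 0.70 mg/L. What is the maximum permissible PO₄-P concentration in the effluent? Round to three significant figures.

9.95 mg/L

At the limit, (Qr·Cr + Qe·Cₑ)/(Qr + Qe) = 0.70:
Cₑ = (6.968·0.70 − 6.550·0.1100) / 0.4180 = 9.945 mg/L.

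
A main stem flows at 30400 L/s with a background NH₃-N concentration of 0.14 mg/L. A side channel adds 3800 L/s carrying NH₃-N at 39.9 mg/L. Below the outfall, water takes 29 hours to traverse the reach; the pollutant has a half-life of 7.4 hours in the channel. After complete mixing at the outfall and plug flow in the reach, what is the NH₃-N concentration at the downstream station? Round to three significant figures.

0.301 mg/L

Flow-weighted average: C = (30400·0.1400 + 3800·39.90) / 34200 = 155900/34200 = 4.558 mg/L.
Half-life 7.4 h → k = ln 2 / 7.4 = 0.09367 h⁻¹ = 2.248 d⁻¹.
After decay, C = 4.558 × e^(−kt) = 4.558 × 0.06611 = 0.3013 mg/L.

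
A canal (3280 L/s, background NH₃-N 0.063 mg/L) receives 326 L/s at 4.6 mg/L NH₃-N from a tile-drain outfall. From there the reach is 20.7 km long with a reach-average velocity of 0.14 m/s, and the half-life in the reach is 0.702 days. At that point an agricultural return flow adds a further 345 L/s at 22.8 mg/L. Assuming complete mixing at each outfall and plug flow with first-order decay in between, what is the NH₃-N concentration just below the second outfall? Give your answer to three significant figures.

Conservation of mass: C = (3280·0.06300 + 326.0·4.600) / 3606 = 1706/3606 = 0.4732 mg/L; combined flow 3606 L/s.
Travel time t = 20.7·1000 / 0.14 = 147900 s = 41.07 h.
Half-life 0.702 d → k = ln 2 / 0.702 = 0.9874 d⁻¹.
After decay, C = 0.4732 × e^(−kt) = 0.4732 × 0.1846 = 0.08733 mg/L.
At the second outfall, C = (3606·0.08733 + 345.0·22.80) / (3606 + 345.0) = 2.071 mg/L.

2.07 mg/L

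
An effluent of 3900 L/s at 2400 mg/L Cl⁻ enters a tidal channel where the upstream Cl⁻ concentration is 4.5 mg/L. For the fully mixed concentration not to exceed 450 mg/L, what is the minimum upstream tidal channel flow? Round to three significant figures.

17100 L/s

Set C_mix = 450: (Q·4.500 + 3900·2400) / (Q + 3900) = 450
→ Q = 3900·(2400 − 450)/(450 − 4.500) = 17070 L/s.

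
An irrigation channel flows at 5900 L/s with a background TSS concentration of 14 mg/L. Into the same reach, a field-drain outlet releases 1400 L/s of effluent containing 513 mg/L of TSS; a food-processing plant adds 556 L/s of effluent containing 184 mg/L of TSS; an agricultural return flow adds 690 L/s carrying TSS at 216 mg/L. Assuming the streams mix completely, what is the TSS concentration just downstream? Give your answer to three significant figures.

123 mg/L

Conservation of mass: C = (5900·14.00 + 1400·513.0 + 556.0·184.0 + 690.0·216.0) / 8546 = 1052000/8546 = 123.1 mg/L.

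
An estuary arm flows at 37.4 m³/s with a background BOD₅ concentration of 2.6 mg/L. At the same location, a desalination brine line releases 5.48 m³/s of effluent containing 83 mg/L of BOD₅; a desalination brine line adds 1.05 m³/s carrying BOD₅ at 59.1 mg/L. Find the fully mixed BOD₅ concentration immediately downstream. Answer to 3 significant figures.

Mixed concentration C = ΣQC/ΣQ = (37.40·2.600 + 5.480·83.00 + 1.050·59.10) / 43.93 = 614.1/43.93 = 13.98 mg/L.

14.0 mg/L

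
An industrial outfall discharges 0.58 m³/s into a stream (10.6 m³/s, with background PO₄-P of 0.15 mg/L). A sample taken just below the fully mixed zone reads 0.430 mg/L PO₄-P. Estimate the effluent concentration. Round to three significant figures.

Mass balance: 10.60·0.1500 + 0.5800·Cₑ = 11.18·0.4300
→ Cₑ = (11.18·0.4300 − 10.60·0.1500) / 0.5800 = 5.547 mg/L.

5.55 mg/L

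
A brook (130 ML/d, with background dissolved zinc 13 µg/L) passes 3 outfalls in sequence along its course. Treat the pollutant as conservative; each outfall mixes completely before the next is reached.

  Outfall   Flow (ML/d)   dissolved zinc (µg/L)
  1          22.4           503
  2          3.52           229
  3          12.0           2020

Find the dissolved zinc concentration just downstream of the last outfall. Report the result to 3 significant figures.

226 µg/L

Outfall 1: combined Q = 152.4 ML/d; C = (130.0·13.00 + 22.40·503.0)/152.4 = 85.02 µg/L.
Outfall 2: combined Q = 155.9 ML/d; C = (152.4·85.02 + 3.520·229.0)/155.9 = 88.27 µg/L.
Outfall 3: combined Q = 167.9 ML/d; C = (155.9·88.27 + 12.00·2020)/167.9 = 226.3 µg/L.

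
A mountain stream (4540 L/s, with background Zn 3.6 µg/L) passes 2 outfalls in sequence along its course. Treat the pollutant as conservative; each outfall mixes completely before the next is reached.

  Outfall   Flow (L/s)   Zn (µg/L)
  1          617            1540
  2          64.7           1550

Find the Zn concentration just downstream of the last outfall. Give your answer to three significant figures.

204 µg/L

Below outfall 1: Q → 5157 L/s, C = (4540·3.600 + 617.0·1540)/5157 = 187.4 µg/L.
Below outfall 2: Q → 5222 L/s, C = (5157·187.4 + 64.70·1550)/5222 = 204.3 µg/L.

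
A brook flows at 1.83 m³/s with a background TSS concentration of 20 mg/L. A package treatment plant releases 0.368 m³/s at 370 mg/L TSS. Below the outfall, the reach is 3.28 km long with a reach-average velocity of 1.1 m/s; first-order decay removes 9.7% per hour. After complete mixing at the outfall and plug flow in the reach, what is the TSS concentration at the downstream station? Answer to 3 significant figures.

72.2 mg/L

Mixed concentration C = ΣQC/ΣQ = (1.830·20.00 + 0.3680·370.0) / 2.198 = 172.8/2.198 = 78.60 mg/L.
Travel time t = 3.28·1000 / 1.1 = 2982 s = 0.8283 h.
9.7%/h lost → k = −ln(1 − 0.097) = 0.1020 h⁻¹.
After decay, C = 78.60 × e^(−kt) = 78.60 × 0.9190 = 72.23 mg/L.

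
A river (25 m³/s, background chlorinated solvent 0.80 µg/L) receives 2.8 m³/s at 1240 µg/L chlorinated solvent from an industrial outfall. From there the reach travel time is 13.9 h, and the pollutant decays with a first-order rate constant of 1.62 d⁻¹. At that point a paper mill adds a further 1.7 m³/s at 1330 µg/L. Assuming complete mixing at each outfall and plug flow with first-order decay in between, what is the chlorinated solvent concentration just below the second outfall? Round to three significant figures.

After mixing, C = (25.00·0.8000 + 2.800·1240) / 27.80 = 3492/27.80 = 125.6 µg/L; combined flow 27.80 m³/s.
Decay over the reach: 125.6·exp(−kt) = 125.6·0.3913 = 49.15 µg/L.
At the second outfall, C = (27.80·49.15 + 1.700·1330) / (27.80 + 1.700) = 123.0 µg/L.

123 µg/L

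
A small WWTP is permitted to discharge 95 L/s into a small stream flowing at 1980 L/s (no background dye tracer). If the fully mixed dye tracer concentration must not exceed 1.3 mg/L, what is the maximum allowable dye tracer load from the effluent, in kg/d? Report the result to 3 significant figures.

Mass balance at the limit: 1980·0 + 95.00·Cₑ = 2075·1.3 → Cₑ = 28.39 mg/L.
95.00 L/s = 0.09500 m³/s. Load = 0.09500 m³/s × 28.39 g/m³ × 86 400 s/d = 233.1 kg/d.

233 kg/d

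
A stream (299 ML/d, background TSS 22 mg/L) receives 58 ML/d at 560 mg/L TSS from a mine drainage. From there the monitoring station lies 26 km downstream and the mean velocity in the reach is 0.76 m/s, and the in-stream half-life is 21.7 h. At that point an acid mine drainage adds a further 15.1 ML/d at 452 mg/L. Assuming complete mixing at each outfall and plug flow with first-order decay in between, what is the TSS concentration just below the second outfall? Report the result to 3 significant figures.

Conservation of mass: C = (299.0·22.00 + 58.00·560.0) / 357.0 = 39060/357.0 = 109.4 mg/L; combined flow 357.0 ML/d.
Travel time t = 26·1000 / 0.76 = 34210 s = 9.503 h.
Half-life 21.7 h → k = ln 2 / 21.7 = 0.03194 h⁻¹ = 0.7666 d⁻¹.
First-order decay: C = 109.4·exp(−k·t) = 109.4·0.7382 = 80.76 mg/L.
Second outfall: C = (357.0·80.76 + 15.10·452.0)/372.1 = 95.83 mg/L.

95.8 mg/L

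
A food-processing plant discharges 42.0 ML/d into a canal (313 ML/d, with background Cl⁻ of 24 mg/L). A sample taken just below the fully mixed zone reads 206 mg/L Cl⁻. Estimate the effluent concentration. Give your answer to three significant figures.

Mass balance: 313.0·24.00 + 42.00·Cₑ = 355.0·206.0
→ Cₑ = (355.0·206.0 − 313.0·24.00) / 42.00 = 1562 mg/L.

1560 mg/L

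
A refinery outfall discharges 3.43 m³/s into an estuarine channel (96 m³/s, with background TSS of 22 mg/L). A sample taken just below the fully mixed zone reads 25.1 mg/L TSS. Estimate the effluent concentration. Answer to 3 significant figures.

Mass balance: 96.00·22.00 + 3.430·Cₑ = 99.43·25.10
→ Cₑ = (99.43·25.10 − 96.00·22.00) / 3.430 = 111.9 mg/L.

112 mg/L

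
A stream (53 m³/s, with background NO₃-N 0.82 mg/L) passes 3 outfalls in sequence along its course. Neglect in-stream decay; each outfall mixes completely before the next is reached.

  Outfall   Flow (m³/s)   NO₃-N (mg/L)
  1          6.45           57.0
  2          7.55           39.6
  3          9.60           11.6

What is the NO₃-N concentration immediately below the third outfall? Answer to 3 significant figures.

Below outfall 1: Q → 59.45 m³/s, C = (53.00·0.8200 + 6.450·57.00)/59.45 = 6.915 mg/L.
Below outfall 2: Q → 67.00 m³/s, C = (59.45·6.915 + 7.550·39.60)/67.00 = 10.60 mg/L.
Below outfall 3: Q → 76.60 m³/s, C = (67.00·10.60 + 9.600·11.60)/76.60 = 10.72 mg/L.

10.7 mg/L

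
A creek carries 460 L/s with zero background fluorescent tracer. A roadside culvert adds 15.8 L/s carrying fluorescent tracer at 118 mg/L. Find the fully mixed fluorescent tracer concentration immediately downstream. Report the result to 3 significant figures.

3.92 mg/L

Mass balance: C = (460.0·0 + 15.80·118.0) / 475.8 = 1864/475.8 = 3.918 mg/L.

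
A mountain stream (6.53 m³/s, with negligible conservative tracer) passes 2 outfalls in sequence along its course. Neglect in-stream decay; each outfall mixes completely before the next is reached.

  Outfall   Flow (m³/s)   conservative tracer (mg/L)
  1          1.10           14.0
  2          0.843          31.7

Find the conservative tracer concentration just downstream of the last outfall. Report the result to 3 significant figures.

Outfall 1: combined Q = 7.630 m³/s; C = (6.530·0 + 1.100·14.00)/7.630 = 2.018 mg/L.
Outfall 2: combined Q = 8.473 m³/s; C = (7.630·2.018 + 0.8430·31.70)/8.473 = 4.971 mg/L.

4.97 mg/L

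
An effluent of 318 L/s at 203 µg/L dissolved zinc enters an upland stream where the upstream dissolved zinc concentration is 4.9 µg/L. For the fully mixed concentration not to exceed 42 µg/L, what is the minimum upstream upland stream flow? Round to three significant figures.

Set C_mix = 42: (Q·4.900 + 318.0·203.0) / (Q + 318.0) = 42
→ Q = 318.0·(203.0 − 42)/(42 − 4.900) = 1380 L/s.

1380 L/s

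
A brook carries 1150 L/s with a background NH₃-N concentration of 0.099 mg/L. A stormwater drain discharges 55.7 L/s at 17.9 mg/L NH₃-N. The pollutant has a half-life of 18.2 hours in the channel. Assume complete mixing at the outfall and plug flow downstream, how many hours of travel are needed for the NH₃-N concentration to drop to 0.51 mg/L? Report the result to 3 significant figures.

15.5 h

After mixing, C = (1150·0.09900 + 55.70·17.90) / 1206 = 1111/1206 = 0.9214 mg/L.
Half-life 18.2 h → k = ln 2 / 18.2 = 0.03809 h⁻¹ = 0.9140 d⁻¹.
0.9214·exp(−k·t) = 0.51 → t = ln(0.9214/0.51)/k = 55910 s = 15.53 h.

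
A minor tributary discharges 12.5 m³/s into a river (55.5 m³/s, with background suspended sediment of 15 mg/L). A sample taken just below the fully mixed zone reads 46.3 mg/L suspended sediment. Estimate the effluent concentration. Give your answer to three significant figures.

185 mg/L

Mass balance: 55.50·15.00 + 12.50·Cₑ = 68.00·46.30
→ Cₑ = (68.00·46.30 − 55.50·15.00) / 12.50 = 185.3 mg/L.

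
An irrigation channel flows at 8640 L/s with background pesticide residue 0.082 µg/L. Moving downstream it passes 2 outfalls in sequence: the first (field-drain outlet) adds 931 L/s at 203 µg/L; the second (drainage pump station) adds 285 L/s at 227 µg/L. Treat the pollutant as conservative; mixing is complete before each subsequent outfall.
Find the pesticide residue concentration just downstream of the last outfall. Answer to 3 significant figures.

25.8 µg/L

After outfall 1: Q = 8640 + 931.0 = 9571 L/s; C = (8640·0.08200 + 931.0·203.0)/9571 = 19.82 µg/L.
After outfall 2: Q = 9571 + 285.0 = 9856 L/s; C = (9571·19.82 + 285.0·227.0)/9856 = 25.81 µg/L.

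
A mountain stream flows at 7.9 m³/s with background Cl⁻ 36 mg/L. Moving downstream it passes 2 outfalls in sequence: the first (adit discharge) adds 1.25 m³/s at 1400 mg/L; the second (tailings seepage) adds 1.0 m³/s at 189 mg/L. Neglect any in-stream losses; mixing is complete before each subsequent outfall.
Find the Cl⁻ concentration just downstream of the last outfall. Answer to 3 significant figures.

219 mg/L

Outfall 1: combined Q = 9.150 m³/s; C = (7.900·36.00 + 1.250·1400)/9.150 = 222.3 mg/L.
Outfall 2: combined Q = 10.15 m³/s; C = (9.150·222.3 + 1.000·189.0)/10.15 = 219.1 mg/L.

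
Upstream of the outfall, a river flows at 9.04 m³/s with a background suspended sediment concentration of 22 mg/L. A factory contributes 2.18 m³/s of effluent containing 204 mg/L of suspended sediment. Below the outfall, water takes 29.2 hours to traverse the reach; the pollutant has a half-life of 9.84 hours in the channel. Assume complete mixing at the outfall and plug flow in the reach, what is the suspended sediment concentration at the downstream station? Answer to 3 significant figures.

Mass balance: C = (9.040·22.00 + 2.180·204.0) / 11.22 = 643.6/11.22 = 57.36 mg/L.
Half-life 9.84 h → k = ln 2 / 9.84 = 0.07044 h⁻¹ = 1.691 d⁻¹.
Decay over the reach: 57.36·exp(−kt) = 57.36·0.1278 = 7.334 mg/L.

7.33 mg/L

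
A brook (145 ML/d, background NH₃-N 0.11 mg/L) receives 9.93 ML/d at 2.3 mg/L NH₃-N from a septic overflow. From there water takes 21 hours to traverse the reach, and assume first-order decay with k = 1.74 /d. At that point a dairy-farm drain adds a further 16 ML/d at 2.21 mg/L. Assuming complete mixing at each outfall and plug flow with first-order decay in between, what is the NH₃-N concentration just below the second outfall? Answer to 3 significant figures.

Conservation of mass: C = (145.0·0.1100 + 9.930·2.300) / 154.9 = 38.79/154.9 = 0.2504 mg/L; combined flow 154.9 ML/d.
First-order decay: C = 0.2504·exp(−k·t) = 0.2504·0.2182 = 0.05462 mg/L.
At the second outfall, C = (154.9·0.05462 + 16.00·2.210) / (154.9 + 16.00) = 0.2564 mg/L.

0.256 mg/L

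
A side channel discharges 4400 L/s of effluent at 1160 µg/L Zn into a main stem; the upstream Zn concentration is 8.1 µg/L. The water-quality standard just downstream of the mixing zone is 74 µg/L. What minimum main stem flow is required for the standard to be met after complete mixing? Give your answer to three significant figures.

72500 L/s

Set C_mix = 74: (Q·8.100 + 4400·1160) / (Q + 4400) = 74
→ Q = 4400·(1160 − 74)/(74 − 8.100) = 72510 L/s.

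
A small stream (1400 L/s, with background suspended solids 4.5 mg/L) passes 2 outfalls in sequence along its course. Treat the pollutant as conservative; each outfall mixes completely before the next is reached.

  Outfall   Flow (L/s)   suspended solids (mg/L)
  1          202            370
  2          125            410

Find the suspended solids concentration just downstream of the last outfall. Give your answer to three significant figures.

76.6 mg/L

After outfall 1: Q = 1400 + 202.0 = 1602 L/s; C = (1400·4.500 + 202.0·370.0)/1602 = 50.59 mg/L.
After outfall 2: Q = 1602 + 125.0 = 1727 L/s; C = (1602·50.59 + 125.0·410.0)/1727 = 76.60 mg/L.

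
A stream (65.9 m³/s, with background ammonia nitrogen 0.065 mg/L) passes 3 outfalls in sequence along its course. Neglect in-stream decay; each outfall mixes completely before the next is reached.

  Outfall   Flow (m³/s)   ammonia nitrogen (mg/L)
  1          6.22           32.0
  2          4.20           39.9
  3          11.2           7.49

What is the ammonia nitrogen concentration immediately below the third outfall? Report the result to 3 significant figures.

Below outfall 1: Q → 72.12 m³/s, C = (65.90·0.06500 + 6.220·32.00)/72.12 = 2.819 mg/L.
Below outfall 2: Q → 76.32 m³/s, C = (72.12·2.819 + 4.200·39.90)/76.32 = 4.860 mg/L.
Below outfall 3: Q → 87.52 m³/s, C = (76.32·4.860 + 11.20·7.490)/87.52 = 5.196 mg/L.

5.20 mg/L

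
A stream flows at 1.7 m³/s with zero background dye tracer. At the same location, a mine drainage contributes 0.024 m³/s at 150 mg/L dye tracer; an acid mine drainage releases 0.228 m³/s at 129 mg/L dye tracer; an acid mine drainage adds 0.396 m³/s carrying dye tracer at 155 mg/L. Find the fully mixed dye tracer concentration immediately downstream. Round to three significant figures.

Conservation of mass: C = (1.700·0 + 0.02400·150.0 + 0.2280·129.0 + 0.3960·155.0) / 2.348 = 94.39/2.348 = 40.20 mg/L.

40.2 mg/L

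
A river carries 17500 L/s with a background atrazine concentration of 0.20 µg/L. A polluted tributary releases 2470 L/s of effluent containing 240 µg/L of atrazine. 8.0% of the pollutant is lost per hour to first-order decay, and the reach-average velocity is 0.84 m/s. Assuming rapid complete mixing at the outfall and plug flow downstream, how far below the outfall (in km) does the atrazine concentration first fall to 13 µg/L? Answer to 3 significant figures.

30.2 km

After mixing, C = (17500·0.2000 + 2470·240.0) / 19970 = 596300/19970 = 29.86 µg/L.
8.0%/h lost → k = −ln(1 − 0.08) = 0.08338 h⁻¹.
Set 29.86·exp(−k·t) = 13 → t = ln(29.86/13)/k = 35900 s = 9.973 h.
Distance = v·t = 0.84·35900 = 30160 m = 30.16 km.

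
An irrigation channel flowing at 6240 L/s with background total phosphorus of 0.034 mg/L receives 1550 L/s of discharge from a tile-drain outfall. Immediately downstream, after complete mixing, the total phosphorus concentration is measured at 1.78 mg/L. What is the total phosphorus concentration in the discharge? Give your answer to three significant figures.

8.81 mg/L

Mass balance: 6240·0.03400 + 1550·Cₑ = 7790·1.780
→ Cₑ = (7790·1.780 − 6240·0.03400) / 1550 = 8.809 mg/L.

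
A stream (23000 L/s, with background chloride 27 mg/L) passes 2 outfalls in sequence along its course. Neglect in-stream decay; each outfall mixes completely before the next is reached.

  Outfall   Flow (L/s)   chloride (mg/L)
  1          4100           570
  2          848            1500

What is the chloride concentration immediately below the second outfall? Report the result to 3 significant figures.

151 mg/L

After outfall 1: Q = 23000 + 4100 = 27100 L/s; C = (23000·27.00 + 4100·570.0)/27100 = 109.2 mg/L.
After outfall 2: Q = 27100 + 848.0 = 27950 L/s; C = (27100·109.2 + 848.0·1500)/27950 = 151.4 mg/L.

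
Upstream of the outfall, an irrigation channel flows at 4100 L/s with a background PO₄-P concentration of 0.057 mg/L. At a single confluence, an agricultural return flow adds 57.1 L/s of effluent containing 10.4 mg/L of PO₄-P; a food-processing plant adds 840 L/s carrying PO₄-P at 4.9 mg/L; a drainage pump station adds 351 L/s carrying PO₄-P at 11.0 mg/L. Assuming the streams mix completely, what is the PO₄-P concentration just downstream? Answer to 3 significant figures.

Conservation of mass: C = (4100·0.05700 + 57.10·10.40 + 840.0·4.900 + 351.0·11.00) / 5348 = 8805/5348 = 1.646 mg/L.

1.65 mg/L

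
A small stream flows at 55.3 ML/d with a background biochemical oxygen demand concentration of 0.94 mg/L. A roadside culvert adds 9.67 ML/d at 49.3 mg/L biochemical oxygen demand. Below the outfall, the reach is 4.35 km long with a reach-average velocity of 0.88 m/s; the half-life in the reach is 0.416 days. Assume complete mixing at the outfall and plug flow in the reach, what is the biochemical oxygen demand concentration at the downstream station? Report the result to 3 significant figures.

Flow-weighted average: C = (55.30·0.9400 + 9.670·49.30) / 64.97 = 528.7/64.97 = 8.138 mg/L.
Travel time t = 4.35·1000 / 0.88 = 4943 s = 1.373 h.
Half-life 0.416 d → k = ln 2 / 0.416 = 1.666 d⁻¹.
After decay, C = 8.138 × e^(−kt) = 8.138 × 0.9091 = 7.398 mg/L.

7.40 mg/L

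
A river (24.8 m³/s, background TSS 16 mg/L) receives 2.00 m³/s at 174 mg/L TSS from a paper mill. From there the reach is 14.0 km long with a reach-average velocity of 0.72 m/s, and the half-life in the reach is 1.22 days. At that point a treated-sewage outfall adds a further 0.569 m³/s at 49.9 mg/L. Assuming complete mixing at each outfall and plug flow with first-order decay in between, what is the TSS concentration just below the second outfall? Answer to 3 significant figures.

After mixing, C = (24.80·16.00 + 2.000·174.0) / 26.80 = 744.8/26.80 = 27.79 mg/L; combined flow 26.80 m³/s.
Travel time t = 14.0·1000 / 0.72 = 19440 s = 5.401 h.
Half-life 1.22 d → k = ln 2 / 1.22 = 0.5682 d⁻¹.
First-order decay: C = 27.79·exp(−k·t) = 27.79·0.8800 = 24.46 mg/L.
At the second outfall, C = (26.80·24.46 + 0.5690·49.90) / (26.80 + 0.5690) = 24.98 mg/L.

25.0 mg/L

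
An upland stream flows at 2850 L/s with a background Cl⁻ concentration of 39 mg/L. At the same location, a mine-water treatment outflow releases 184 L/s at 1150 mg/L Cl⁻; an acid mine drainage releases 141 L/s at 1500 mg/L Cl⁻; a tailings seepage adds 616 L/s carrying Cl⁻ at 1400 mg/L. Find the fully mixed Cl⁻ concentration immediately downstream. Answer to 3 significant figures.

368 mg/L

Mixed concentration C = ΣQC/ΣQ = (2850·39.00 + 184.0·1150 + 141.0·1500 + 616.0·1400) / 3791 = 1397000/3791 = 368.4 mg/L.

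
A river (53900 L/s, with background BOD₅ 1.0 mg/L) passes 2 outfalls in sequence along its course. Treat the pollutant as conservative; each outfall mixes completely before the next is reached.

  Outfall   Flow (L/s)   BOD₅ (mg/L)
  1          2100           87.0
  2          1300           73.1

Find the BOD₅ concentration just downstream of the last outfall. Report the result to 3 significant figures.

5.79 mg/L

Below outfall 1: Q → 56000 L/s, C = (53900·1.000 + 2100·87.00)/56000 = 4.225 mg/L.
Below outfall 2: Q → 57300 L/s, C = (56000·4.225 + 1300·73.10)/57300 = 5.788 mg/L.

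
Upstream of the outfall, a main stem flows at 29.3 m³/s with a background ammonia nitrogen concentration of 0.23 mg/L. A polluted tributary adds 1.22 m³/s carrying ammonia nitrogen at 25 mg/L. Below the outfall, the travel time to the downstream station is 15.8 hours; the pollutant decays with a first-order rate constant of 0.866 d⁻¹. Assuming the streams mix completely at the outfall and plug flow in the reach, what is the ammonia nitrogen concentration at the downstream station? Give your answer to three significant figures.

0.690 mg/L

Conservation of mass: C = (29.30·0.2300 + 1.220·25.00) / 30.52 = 37.24/30.52 = 1.220 mg/L.
Decay over the reach: 1.220·exp(−kt) = 1.220·0.5655 = 0.6899 mg/L.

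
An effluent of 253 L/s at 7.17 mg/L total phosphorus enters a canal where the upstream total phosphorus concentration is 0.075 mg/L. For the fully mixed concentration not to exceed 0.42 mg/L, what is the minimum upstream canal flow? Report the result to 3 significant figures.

Set C_mix = 0.42: (Q·0.07500 + 253.0·7.170) / (Q + 253.0) = 0.42
→ Q = 253.0·(7.170 − 0.42)/(0.42 − 0.07500) = 4950 L/s.

4950 L/s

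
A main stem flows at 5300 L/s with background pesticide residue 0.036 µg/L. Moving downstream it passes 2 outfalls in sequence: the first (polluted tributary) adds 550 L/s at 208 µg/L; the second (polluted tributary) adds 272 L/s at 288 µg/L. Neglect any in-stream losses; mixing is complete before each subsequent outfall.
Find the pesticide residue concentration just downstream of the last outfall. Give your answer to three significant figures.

Below outfall 1: Q → 5850 L/s, C = (5300·0.03600 + 550.0·208.0)/5850 = 19.59 µg/L.
Below outfall 2: Q → 6122 L/s, C = (5850·19.59 + 272.0·288.0)/6122 = 31.51 µg/L.

31.5 µg/L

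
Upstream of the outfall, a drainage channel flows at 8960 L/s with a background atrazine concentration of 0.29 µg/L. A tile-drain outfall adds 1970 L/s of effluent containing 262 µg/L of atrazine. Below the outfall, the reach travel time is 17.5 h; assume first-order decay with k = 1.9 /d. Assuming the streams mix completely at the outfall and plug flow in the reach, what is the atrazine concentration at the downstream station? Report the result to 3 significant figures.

11.9 µg/L

Conservation of mass: C = (8960·0.2900 + 1970·262.0) / 10930 = 518700/10930 = 47.46 µg/L.
After decay, C = 47.46 × e^(−kt) = 47.46 × 0.2502 = 11.88 µg/L.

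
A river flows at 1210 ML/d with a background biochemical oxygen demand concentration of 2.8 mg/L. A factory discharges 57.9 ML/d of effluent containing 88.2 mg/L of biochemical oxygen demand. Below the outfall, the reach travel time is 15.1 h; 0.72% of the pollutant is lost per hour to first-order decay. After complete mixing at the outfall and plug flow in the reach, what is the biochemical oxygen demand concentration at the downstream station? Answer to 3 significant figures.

6.01 mg/L

Mixed concentration C = ΣQC/ΣQ = (1210·2.800 + 57.90·88.20) / 1268 = 8495/1268 = 6.700 mg/L.
0.72%/h lost → k = −ln(1 − 0.0072) = 0.007226 h⁻¹.
Decay over the reach: 6.700·exp(−kt) = 6.700·0.8966 = 6.007 mg/L.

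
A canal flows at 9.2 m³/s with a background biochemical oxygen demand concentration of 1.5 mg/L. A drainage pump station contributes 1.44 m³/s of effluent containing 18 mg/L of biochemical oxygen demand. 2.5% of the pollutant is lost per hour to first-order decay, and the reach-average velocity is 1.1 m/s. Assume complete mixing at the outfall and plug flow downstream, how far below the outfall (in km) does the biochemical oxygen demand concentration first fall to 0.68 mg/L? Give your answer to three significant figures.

Mass balance: C = (9.200·1.500 + 1.440·18.00) / 10.64 = 39.72/10.64 = 3.733 mg/L.
2.5%/h lost → k = −ln(1 − 0.025) = 0.02532 h⁻¹.
Set 3.733·exp(−k·t) = 0.68 → t = ln(3.733/0.68)/k = 242100 s = 67.26 h.
Distance = v·t = 1.1·242100 = 266400 m = 266.4 km.

266 km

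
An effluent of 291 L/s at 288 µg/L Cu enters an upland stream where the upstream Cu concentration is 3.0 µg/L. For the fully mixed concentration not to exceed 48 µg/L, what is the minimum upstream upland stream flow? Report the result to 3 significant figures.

Set C_mix = 48: (Q·3.000 + 291.0·288.0) / (Q + 291.0) = 48
→ Q = 291.0·(288.0 − 48)/(48 − 3.000) = 1552 L/s.

1550 L/s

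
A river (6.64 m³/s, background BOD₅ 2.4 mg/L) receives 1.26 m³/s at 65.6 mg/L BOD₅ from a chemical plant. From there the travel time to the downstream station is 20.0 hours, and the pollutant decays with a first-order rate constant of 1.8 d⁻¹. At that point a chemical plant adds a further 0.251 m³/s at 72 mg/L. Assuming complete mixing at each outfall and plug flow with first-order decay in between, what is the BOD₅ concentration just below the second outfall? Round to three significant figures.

4.92 mg/L

Flow-weighted average: C = (6.640·2.400 + 1.260·65.60) / 7.900 = 98.59/7.900 = 12.48 mg/L; combined flow 7.900 m³/s.
After decay, C = 12.48 × e^(−kt) = 12.48 × 0.2231 = 2.785 mg/L.
Second outfall: C = (7.900·2.785 + 0.2510·72.00)/8.151 = 4.916 mg/L.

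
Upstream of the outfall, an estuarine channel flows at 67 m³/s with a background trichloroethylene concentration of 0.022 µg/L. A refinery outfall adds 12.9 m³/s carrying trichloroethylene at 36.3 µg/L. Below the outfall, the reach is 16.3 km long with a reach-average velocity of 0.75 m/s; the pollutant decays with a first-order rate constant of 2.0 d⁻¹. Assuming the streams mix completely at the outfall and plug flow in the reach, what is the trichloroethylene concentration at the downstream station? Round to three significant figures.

Conservation of mass: C = (67.00·0.02200 + 12.90·36.30) / 79.90 = 469.7/79.90 = 5.879 µg/L.
Travel time t = 16.3·1000 / 0.75 = 21730 s = 6.037 h.
Decay over the reach: 5.879·exp(−kt) = 5.879·0.6047 = 3.555 µg/L.

3.55 µg/L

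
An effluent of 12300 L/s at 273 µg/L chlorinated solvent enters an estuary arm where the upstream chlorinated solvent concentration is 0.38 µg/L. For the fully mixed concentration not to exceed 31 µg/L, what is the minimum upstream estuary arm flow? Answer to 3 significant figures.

97200 L/s

Set C_mix = 31: (Q·0.3800 + 12300·273.0) / (Q + 12300) = 31
→ Q = 12300·(273.0 − 31)/(31 − 0.3800) = 97210 L/s.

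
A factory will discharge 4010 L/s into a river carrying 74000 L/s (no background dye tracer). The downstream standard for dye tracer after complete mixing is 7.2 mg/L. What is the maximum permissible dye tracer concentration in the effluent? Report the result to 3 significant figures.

140 mg/L

At the limit, (Qr·Cr + Qe·Cₑ)/(Qr + Qe) = 7.2:
Cₑ = (78010·7.2 − 74000·0) / 4010 = 140.1 mg/L.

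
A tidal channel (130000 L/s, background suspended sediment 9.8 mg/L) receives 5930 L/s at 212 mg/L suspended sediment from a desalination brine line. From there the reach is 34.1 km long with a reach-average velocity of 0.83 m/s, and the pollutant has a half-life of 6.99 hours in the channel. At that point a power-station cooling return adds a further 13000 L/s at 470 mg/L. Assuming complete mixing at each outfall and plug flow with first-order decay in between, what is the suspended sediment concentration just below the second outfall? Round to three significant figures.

46.5 mg/L

Mass balance: C = (130000·9.800 + 5930·212.0) / 135900 = 2531000/135900 = 18.62 mg/L; combined flow 135900 L/s.
Travel time t = 34.1·1000 / 0.83 = 41080 s = 11.41 h.
Half-life 6.99 h → k = ln 2 / 6.99 = 0.09916 h⁻¹ = 2.380 d⁻¹.
Decay over the reach: 18.62·exp(−kt) = 18.62·0.3225 = 6.005 mg/L.
At the second outfall, C = (135900·6.005 + 13000·470.0) / (135900 + 13000) = 46.51 mg/L.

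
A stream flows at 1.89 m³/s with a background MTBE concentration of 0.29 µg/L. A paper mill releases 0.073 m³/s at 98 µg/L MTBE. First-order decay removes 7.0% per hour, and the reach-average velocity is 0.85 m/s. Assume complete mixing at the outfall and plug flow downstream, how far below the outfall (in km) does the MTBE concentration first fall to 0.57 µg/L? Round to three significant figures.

Flow-weighted average: C = (1.890·0.2900 + 0.07300·98.00) / 1.963 = 7.702/1.963 = 3.924 µg/L.
7.0%/h lost → k = −ln(1 − 0.07) = 0.07257 h⁻¹.
Set 3.924·exp(−k·t) = 0.57 → t = ln(3.924/0.57)/k = 95700 s = 26.58 h.
Distance = v·t = 0.85·95700 = 81340 m = 81.34 km.

81.3 km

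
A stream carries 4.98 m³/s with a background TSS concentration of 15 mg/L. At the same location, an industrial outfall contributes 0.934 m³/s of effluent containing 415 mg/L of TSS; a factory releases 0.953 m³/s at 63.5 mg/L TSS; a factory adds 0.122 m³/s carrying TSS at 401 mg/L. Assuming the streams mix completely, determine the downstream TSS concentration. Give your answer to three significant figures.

81.8 mg/L

Conservation of mass: C = (4.980·15.00 + 0.9340·415.0 + 0.9530·63.50 + 0.1220·401.0) / 6.989 = 571.7/6.989 = 81.81 mg/L.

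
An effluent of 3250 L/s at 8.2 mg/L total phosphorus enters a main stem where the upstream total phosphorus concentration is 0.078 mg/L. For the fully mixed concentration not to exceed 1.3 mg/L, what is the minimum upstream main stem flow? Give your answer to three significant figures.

Set C_mix = 1.3: (Q·0.07800 + 3250·8.200) / (Q + 3250) = 1.3
→ Q = 3250·(8.200 − 1.3)/(1.3 − 0.07800) = 18350 L/s.

18400 L/s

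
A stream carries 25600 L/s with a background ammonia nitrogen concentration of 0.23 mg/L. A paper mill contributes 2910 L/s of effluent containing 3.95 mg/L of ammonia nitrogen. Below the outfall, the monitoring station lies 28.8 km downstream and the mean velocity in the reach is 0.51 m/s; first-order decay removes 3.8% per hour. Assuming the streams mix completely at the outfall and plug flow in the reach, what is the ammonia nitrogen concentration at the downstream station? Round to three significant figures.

Mixed concentration C = ΣQC/ΣQ = (25600·0.2300 + 2910·3.950) / 28510 = 17380/28510 = 0.6097 mg/L.
Travel time t = 28.8·1000 / 0.51 = 56470 s = 15.69 h.
3.8%/h lost → k = −ln(1 − 0.038) = 0.03874 h⁻¹.
After decay, C = 0.6097 × e^(−kt) = 0.6097 × 0.5446 = 0.3320 mg/L.

0.332 mg/L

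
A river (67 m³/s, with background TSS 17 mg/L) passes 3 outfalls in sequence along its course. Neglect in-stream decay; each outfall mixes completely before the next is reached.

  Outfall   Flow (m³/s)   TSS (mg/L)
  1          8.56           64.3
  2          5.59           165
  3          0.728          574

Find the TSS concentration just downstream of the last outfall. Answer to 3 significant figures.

Outfall 1: combined Q = 75.56 m³/s; C = (67.00·17.00 + 8.560·64.30)/75.56 = 22.36 mg/L.
Outfall 2: combined Q = 81.15 m³/s; C = (75.56·22.36 + 5.590·165.0)/81.15 = 32.18 mg/L.
Outfall 3: combined Q = 81.88 m³/s; C = (81.15·32.18 + 0.7280·574.0)/81.88 = 37.00 mg/L.

37.0 mg/L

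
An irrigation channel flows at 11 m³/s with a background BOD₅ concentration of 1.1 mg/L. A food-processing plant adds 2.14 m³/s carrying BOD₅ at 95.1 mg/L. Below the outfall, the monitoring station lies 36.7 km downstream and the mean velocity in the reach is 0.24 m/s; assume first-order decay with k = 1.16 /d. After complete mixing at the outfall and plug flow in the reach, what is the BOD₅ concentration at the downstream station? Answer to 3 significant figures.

After mixing, C = (11.00·1.100 + 2.140·95.10) / 13.14 = 215.6/13.14 = 16.41 mg/L.
Travel time t = 36.7·1000 / 0.24 = 152900 s = 42.48 h.
Applying C = C₀e^(−kt): 16.41 × 0.1283 = 2.106 mg/L.

2.11 mg/L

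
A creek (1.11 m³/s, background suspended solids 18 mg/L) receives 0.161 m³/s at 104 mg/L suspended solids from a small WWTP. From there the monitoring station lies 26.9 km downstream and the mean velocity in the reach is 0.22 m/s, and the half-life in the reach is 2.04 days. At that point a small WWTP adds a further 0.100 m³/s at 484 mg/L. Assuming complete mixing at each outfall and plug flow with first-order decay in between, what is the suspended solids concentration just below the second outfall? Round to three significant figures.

51.9 mg/L

Mixed concentration C = ΣQC/ΣQ = (1.110·18.00 + 0.1610·104.0) / 1.271 = 36.72/1.271 = 28.89 mg/L; combined flow 1.271 m³/s.
Travel time t = 26.9·1000 / 0.22 = 122300 s = 33.96 h.
Half-life 2.04 d → k = ln 2 / 2.04 = 0.3398 d⁻¹.
Decay over the reach: 28.89·exp(−kt) = 28.89·0.6183 = 17.86 mg/L.
At the second outfall, C = (1.271·17.86 + 0.1000·484.0) / (1.271 + 0.1000) = 51.86 mg/L.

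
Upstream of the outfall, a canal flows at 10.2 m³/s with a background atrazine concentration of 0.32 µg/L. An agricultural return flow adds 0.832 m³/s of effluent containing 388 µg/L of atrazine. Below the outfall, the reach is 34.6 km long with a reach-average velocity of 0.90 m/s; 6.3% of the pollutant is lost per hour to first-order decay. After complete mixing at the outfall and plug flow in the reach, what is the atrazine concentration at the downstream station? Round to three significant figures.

14.8 µg/L

Mixed concentration C = ΣQC/ΣQ = (10.20·0.3200 + 0.8320·388.0) / 11.03 = 326.1/11.03 = 29.56 µg/L.
Travel time t = 34.6·1000 / 0.90 = 38440 s = 10.68 h.
6.3%/h lost → k = −ln(1 − 0.063) = 0.06507 h⁻¹.
Applying C = C₀e^(−kt): 29.56 × 0.4991 = 14.75 µg/L.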